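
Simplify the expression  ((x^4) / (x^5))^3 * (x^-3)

Inside the bracket: (x^-1)
Raise to the power 3: (x^-3)
Multiply by (x^-3): add exponents.

x^(-6)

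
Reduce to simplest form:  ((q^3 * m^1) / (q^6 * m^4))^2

Inside the bracket: (q^-3) * (m^-3)
Raise to the power 2: (q^-6) * (m^-6)

1/(m^6*q^6)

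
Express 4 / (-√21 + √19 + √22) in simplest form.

(-10*√21 + 9*√22 + 12*√19 + √8778)/159

Group as (√19 + √22) - √21; multiply by (√19 + √22) + √21, then rationalise the remaining surd.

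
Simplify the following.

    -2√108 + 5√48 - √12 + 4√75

26*√3

2√108 = 12*√3; 5√48 = 20*√3; √12 = 2*√3; 4√75 = 20*√3
Combine: (-12 + 20 - 2 + 20)·√3 = 26*√3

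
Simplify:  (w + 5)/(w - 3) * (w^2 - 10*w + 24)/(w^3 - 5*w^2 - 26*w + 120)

1/(w - 3)

Factor: w^2 - 10*w + 24 = (w - 6)*(w - 4);  w^3 - 5*w^2 - 26*w + 120 = (w + 5)*(w - 6)*(w - 4)
Cancel the common factors (w - 6), (w + 5), (w - 4).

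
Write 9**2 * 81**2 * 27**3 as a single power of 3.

3**21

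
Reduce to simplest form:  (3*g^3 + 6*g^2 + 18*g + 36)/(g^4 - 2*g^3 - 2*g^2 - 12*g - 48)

3/(g - 4)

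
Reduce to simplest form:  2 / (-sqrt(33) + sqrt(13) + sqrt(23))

(-6*sqrt(33) + 46*sqrt(23) + 86*sqrt(13) + 4*sqrt(9867))/1187

Group as (sqrt(13) + sqrt(23)) - sqrt(33); multiply by (sqrt(13) + sqrt(23)) + sqrt(33), then rationalise the remaining surd.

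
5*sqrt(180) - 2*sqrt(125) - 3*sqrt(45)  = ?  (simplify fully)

5*sqrt(180) = 30*sqrt(5); 2*sqrt(125) = 10*sqrt(5); 3*sqrt(45) = 9*sqrt(5)
Combine: (30 - 10 - 9)·sqrt(5) = 11*sqrt(5)

11*sqrt(5)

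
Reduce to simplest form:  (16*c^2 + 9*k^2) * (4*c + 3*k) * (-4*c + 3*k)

((3*k)+(4*c))((3*k)-(4*c)) = -16*c^2 + 9*k^2; continue pairing.

-256*c^4 + 81*k^4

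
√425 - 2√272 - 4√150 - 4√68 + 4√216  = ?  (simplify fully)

-11*√17 + 4*√6

√425 = 5*√17; 2√272 = 8*√17; 4√150 = 20*√6; 4√68 = 8*√17; 4√216 = 24*√6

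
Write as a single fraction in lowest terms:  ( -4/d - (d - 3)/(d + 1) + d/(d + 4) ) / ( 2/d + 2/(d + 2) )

Numerator: -4/d - (d - 3)/(d + 1) + d/(d + 4) = (-4*d² - 8*d - 16)/(d³ + 5*d² + 4*d)
Denominator: 2/d + 2/(d + 2) = (4*d + 4)/(d² + 2*d)
Divide: ((-4*d² - 8*d - 16)/(d³ + 5*d² + 4*d)) · ((d² + 2*d)/(4*d + 4)) = (-d³ - 4*d² - 8*d - 8)/(d³ + 6*d² + 9*d + 4)

(-d³ - 4*d² - 8*d - 8)/(d³ + 6*d² + 9*d + 4)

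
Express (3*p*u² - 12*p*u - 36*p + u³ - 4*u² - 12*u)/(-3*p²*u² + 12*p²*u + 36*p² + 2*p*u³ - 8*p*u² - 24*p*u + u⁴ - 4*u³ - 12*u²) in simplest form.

-1/(p - u)

Factor: 3*p*u² - 12*p*u - 36*p + u³ - 4*u² - 12*u = (u - 6)·(u + 2)·(3*p + u);  -3*p²*u² + 12*p²*u + 36*p² + 2*p*u³ - 8*p*u² - 24*p*u + u⁴ - 4*u³ - 12*u² = (u - 6)·(-p + u)·(u + 2)·(3*p + u)
Cancel the common factors (3*p + u), (u + 2), (u - 6).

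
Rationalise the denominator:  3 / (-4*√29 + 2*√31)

(-6*√29 - 3*√31)/170

Multiply numerator and denominator by 2*√31 + 4*√29.
Denominator becomes -340; numerator becomes 6*√31 + 12*√29.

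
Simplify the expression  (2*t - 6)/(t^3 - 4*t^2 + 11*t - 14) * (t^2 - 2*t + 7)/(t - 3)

2/(t - 2)

Factor: 2*t - 6 = 2*(t - 3);  t^3 - 4*t^2 + 11*t - 14 = (t^2 - 2*t + 7)*(t - 2)
Cancel the common factors (t^2 - 2*t + 7), (t - 3).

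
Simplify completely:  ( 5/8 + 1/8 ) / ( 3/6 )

3/2

Numerator: 5/8 + 1/8 = 3/4
Denominator: 3/6 = 1/2
Divide: (3/4) · (2) = 3/2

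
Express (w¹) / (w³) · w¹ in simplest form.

Quotient: (w^-2)
Multiply by w¹: add exponents.

1/w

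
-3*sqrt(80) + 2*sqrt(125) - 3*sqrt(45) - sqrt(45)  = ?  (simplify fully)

-14*sqrt(5)

3*sqrt(80) = 12*sqrt(5); 2*sqrt(125) = 10*sqrt(5); 3*sqrt(45) = 9*sqrt(5); sqrt(45) = 3*sqrt(5)
Combine: (-12 + 10 - 9 - 3)·sqrt(5) = -14*sqrt(5)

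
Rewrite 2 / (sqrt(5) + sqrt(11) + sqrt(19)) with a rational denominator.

Group as (sqrt(11) + sqrt(19)) + sqrt(5); multiply by (sqrt(11) + sqrt(19)) - sqrt(5), then rationalise the remaining surd.

(-4*sqrt(1045) - 6*sqrt(19) + 26*sqrt(11) + 50*sqrt(5))/211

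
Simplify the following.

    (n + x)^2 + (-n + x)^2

Only the even-power cross terms survive.

2*n^2 + 2*x^2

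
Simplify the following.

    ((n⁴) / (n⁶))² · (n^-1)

n^(-5)

Inside the bracket: (n^-2)
Raise to the power 2: (n^-4)
Multiply by (n^-1): add exponents.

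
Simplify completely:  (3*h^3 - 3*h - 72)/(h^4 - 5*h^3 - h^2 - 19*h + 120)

Factor: 3*h^3 - 3*h - 72 = 3*(h^2 + 3*h + 8)*(h - 3);  h^4 - 5*h^3 - h^2 - 19*h + 120 = (h - 3)*(h^2 + 3*h + 8)*(h - 5)
Cancel the common factors (h^2 + 3*h + 8), (h - 3).

3/(h - 5)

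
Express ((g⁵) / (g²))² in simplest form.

Inside the bracket: g³
Raise to the power 2: g⁶

g⁶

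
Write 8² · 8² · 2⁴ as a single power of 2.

8² = 2^6; 8² = 2^6; 2⁴ = 2^4
Combine exponents: 2^16

2^16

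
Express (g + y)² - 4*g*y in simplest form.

Expanding gives g² - 2*g*y + y², a perfect square.

(g - y)²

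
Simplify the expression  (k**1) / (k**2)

Quotient: (k**-1)

1/k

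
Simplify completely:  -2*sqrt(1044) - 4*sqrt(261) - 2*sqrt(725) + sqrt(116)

-32*sqrt(29)

2*sqrt(1044) = 12*sqrt(29); 4*sqrt(261) = 12*sqrt(29); 2*sqrt(725) = 10*sqrt(29); sqrt(116) = 2*sqrt(29)
Combine: (-12 - 12 - 10 + 2)·sqrt(29) = -32*sqrt(29)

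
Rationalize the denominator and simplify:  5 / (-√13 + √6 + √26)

Group as (√6 + √26) - √13; multiply by (√6 + √26) + √13, then rationalise the remaining surd.

(-95*√13 - 35*√26 + 165*√6 + 260*√3)/263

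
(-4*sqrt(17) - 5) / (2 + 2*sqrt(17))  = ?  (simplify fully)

(-63 - sqrt(17))/32

Multiply numerator and denominator by -2*sqrt(17) + 2.
Denominator becomes -64; numerator becomes 2*sqrt(17) + 126.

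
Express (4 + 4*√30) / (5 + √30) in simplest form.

(-16*√30 + 100)/5

Multiply numerator and denominator by -√30 + 5.
Denominator becomes -5; numerator becomes -100 + 16*√30.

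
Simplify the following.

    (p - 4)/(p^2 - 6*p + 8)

Factor: p^2 - 6*p + 8 = (p - 4)*(p - 2)
Cancel the common factor (p - 4).

1/(p - 2)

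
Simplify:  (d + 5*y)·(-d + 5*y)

(5*y)^2 - (d)^2 = -d² + 25*y².

-d² + 25*y²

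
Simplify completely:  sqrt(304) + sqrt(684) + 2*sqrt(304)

sqrt(304) = 4*sqrt(19); sqrt(684) = 6*sqrt(19); 2*sqrt(304) = 8*sqrt(19)
Combine: (4 + 6 + 8)·sqrt(19) = 18*sqrt(19)

18*sqrt(19)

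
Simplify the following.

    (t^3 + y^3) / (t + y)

t^2 - t*y + y^2

Factor as (a+b)(a^2-ab+b^2) with a=t, b=y.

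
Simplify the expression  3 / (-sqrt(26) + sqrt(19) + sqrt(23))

(-24*sqrt(26) + 33*sqrt(23) + 45*sqrt(19) + 3*sqrt(11362))/746

Group as (sqrt(19) + sqrt(23)) - sqrt(26); multiply by (sqrt(19) + sqrt(23)) + sqrt(26), then rationalise the remaining surd.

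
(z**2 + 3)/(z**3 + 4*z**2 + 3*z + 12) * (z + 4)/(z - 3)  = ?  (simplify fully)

1/(z - 3)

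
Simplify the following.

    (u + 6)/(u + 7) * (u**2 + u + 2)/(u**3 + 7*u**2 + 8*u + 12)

1/(u + 7)

Factor: u**3 + 7*u**2 + 8*u + 12 = (u**2 + u + 2)*(u + 6)
Cancel the common factors (u**2 + u + 2), (u + 6).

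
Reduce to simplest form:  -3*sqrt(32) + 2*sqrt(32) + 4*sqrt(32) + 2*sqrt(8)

16*sqrt(2)

3*sqrt(32) = 12*sqrt(2); 2*sqrt(32) = 8*sqrt(2); 4*sqrt(32) = 16*sqrt(2); 2*sqrt(8) = 4*sqrt(2)
Combine: (-12 + 8 + 16 + 4)·sqrt(2) = 16*sqrt(2)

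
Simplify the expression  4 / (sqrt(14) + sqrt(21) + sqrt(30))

(-336*sqrt(5) + 20*sqrt(30) + 92*sqrt(21) + 148*sqrt(14))/1151

Group as (sqrt(21) + sqrt(30)) + sqrt(14); multiply by (sqrt(21) + sqrt(30)) - sqrt(14), then rationalise the remaining surd.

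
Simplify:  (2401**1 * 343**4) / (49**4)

7**8

2401**1 = 7**4; 343**4 = 7**12; 49**4 = 7**8
Combine exponents: 7**8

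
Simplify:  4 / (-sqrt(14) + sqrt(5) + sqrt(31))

Group as (sqrt(5) + sqrt(31)) - sqrt(14); multiply by (sqrt(5) + sqrt(31)) + sqrt(14), then rationalise the remaining surd.

(-11*sqrt(14) - 6*sqrt(31) + 20*sqrt(5) + sqrt(2170))/17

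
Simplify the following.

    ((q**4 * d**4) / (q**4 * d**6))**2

d**(-4)

Inside the bracket: (d**-2)
Raise to the power 2: (d**-4)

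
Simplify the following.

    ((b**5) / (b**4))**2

b**2

Inside the bracket: b**1
Raise to the power 2: b**2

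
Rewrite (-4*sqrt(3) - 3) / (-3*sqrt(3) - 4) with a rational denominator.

Multiply numerator and denominator by -4 + 3*sqrt(3).
Denominator becomes -11; numerator becomes -24 + 7*sqrt(3).

(-7*sqrt(3) + 24)/11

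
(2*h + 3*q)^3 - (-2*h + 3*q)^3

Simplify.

Write as f((3*q),(2*h)) - f((3*q),-(2*h)) and expand.

16*h^3 + 108*h*q^2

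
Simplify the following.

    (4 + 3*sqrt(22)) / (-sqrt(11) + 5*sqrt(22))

Multiply numerator and denominator by sqrt(11) + 5*sqrt(22).
Denominator becomes 539; numerator becomes 4*sqrt(11) + 33*sqrt(2) + 20*sqrt(22) + 330.

(4*sqrt(11) + 33*sqrt(2) + 20*sqrt(22) + 330)/539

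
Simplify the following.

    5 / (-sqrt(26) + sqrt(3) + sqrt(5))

(-45*sqrt(26) - 60*sqrt(5) - 70*sqrt(3) - 5*sqrt(390))/132

Group as (sqrt(3) + sqrt(5)) - sqrt(26); multiply by (sqrt(3) + sqrt(5)) + sqrt(26), then rationalise the remaining surd.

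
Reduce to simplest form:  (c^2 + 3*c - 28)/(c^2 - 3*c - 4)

(c + 7)/(c + 1)

Factor: c^2 + 3*c - 28 = (c + 7)*(c - 4);  c^2 - 3*c - 4 = (c - 4)*(c + 1)
Cancel the common factor (c - 4).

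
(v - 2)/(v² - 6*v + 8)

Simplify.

1/(v - 4)

Factor: v² - 6*v + 8 = (v - 2)·(v - 4)
Cancel the common factor (v - 2).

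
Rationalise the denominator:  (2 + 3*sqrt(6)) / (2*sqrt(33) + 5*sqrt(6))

Multiply numerator and denominator by -2*sqrt(33) + 5*sqrt(6).
Denominator becomes 18; numerator becomes -18*sqrt(22) - 4*sqrt(33) + 10*sqrt(6) + 90.

(-9*sqrt(22) - 2*sqrt(33) + 5*sqrt(6) + 45)/9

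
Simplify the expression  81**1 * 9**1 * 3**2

3**8

81**1 = 3**4; 9**1 = 3**2; 3**2 = 3**2
Combine exponents: 3**8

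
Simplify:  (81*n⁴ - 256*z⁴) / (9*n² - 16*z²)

9*n² + 16*z²

Factor (3*n)^4 - (4*z)^4 and cancel (9*n² - 16*z²).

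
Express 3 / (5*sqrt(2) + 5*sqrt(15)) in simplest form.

(-3*sqrt(2) + 3*sqrt(15))/65

Multiply numerator and denominator by -5*sqrt(2) + 5*sqrt(15).
Denominator becomes 325; numerator becomes -15*sqrt(2) + 15*sqrt(15).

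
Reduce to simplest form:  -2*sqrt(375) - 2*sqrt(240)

2*sqrt(375) = 10*sqrt(15); 2*sqrt(240) = 8*sqrt(15)
Combine: (-10 - 8)·sqrt(15) = -18*sqrt(15)

-18*sqrt(15)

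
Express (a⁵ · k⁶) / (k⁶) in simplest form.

Quotient: a⁵

a⁵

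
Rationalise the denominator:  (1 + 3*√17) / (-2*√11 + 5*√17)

(2*√11 + 5*√17 + 6*√187 + 255)/381

Multiply numerator and denominator by 2*√11 + 5*√17.
Denominator becomes 381; numerator becomes 2*√11 + 5*√17 + 6*√187 + 255.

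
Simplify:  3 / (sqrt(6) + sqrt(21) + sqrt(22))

(-36*sqrt(77) + 15*sqrt(22) + 21*sqrt(21) + 111*sqrt(6))/479

Group as (sqrt(6) + sqrt(21)) + sqrt(22); multiply by (sqrt(6) + sqrt(21)) - sqrt(22), then rationalise the remaining surd.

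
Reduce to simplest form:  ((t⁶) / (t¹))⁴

t^20

Inside the bracket: t⁵
Raise to the power 4: t^20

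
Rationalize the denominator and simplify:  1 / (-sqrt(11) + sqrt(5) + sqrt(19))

Group as (sqrt(5) + sqrt(19)) - sqrt(11); multiply by (sqrt(5) + sqrt(19)) + sqrt(11), then rationalise the remaining surd.

(-13*sqrt(11) - 3*sqrt(19) + 25*sqrt(5) + 2*sqrt(1045))/211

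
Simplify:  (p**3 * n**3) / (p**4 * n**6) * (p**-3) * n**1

1/(n**2*p**4)

Quotient: (p**-1) * (n**-3)
Multiply by (p**-3) * n**1: add exponents.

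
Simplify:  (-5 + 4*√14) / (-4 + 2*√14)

(3*√14 + 46)/20

Multiply numerator and denominator by -2*√14 - 4.
Denominator becomes -40; numerator becomes -92 - 6*√14.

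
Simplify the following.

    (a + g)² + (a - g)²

2*a² + 2*g²

Write as f(a,g) + f(a,-g) and expand.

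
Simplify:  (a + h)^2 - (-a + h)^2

4*a*h

Only the odd-power cross terms survive.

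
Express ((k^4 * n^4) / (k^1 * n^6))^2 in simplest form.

k^6/n^4

Inside the bracket: k^3 * (n^-2)
Raise to the power 2: k^6 * (n^-4)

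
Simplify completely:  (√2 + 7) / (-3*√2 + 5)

Multiply numerator and denominator by 3*√2 + 5.
Denominator becomes 7; numerator becomes 26*√2 + 41.

(26*√2 + 41)/7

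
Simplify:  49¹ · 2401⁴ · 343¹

49¹ = 7^2; 2401⁴ = 7^16; 343¹ = 7^3
Combine exponents: 7^21

7^21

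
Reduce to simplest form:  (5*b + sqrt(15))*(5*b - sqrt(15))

25*b^2 - 15

Product of conjugates: (P+Q)(P-Q) = P^2 - Q^2.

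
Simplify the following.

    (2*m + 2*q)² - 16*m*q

After expansion: 4*m² - 8*m*q + 4*q² — a perfect-square trinomial.

4*(m - q)²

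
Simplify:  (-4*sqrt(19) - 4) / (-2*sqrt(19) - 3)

Multiply numerator and denominator by -3 + 2*sqrt(19).
Denominator becomes -67; numerator becomes -140 + 4*sqrt(19).

(-4*sqrt(19) + 140)/67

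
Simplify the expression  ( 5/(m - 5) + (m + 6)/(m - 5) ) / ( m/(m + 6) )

(m² + 17*m + 66)/(m² - 5*m)

Numerator: 5/(m - 5) + (m + 6)/(m - 5) = (m + 11)/(m - 5)
Denominator: m/(m + 6) = m/(m + 6)
Divide: ((m + 11)/(m - 5)) · ((m + 6)/m) = (m² + 17*m + 66)/(m² - 5*m)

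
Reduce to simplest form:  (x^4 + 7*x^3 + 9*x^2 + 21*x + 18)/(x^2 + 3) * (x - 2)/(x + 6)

x^2 - x - 2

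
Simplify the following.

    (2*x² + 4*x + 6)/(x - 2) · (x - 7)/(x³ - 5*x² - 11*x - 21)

Factor: 2*x² + 4*x + 6 = 2·(x² + 2*x + 3);  x³ - 5*x² - 11*x - 21 = (x - 7)·(x² + 2*x + 3)
Cancel the common factors (x² + 2*x + 3), (x - 7).

2/(x - 2)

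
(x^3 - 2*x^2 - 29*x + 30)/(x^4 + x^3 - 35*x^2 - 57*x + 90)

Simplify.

1/(x + 3)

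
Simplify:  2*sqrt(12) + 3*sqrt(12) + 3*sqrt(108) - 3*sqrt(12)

22*sqrt(3)

2*sqrt(12) = 4*sqrt(3); 3*sqrt(12) = 6*sqrt(3); 3*sqrt(108) = 18*sqrt(3); 3*sqrt(12) = 6*sqrt(3)
Combine: (4 + 6 + 18 - 6)·sqrt(3) = 22*sqrt(3)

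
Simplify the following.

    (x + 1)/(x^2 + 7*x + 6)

1/(x + 6)

Factor: x^2 + 7*x + 6 = (x + 1)*(x + 6)
Cancel the common factor (x + 1).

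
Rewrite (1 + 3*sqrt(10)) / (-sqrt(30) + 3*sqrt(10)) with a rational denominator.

(sqrt(30) + 3*sqrt(10) + 30*sqrt(3) + 90)/60

Multiply numerator and denominator by sqrt(30) + 3*sqrt(10).
Denominator becomes 60; numerator becomes sqrt(30) + 3*sqrt(10) + 30*sqrt(3) + 90.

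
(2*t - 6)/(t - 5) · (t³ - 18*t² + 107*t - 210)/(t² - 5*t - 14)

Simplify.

Factor: 2*t - 6 = 2·(t - 3);  t³ - 18*t² + 107*t - 210 = (t - 6)·(t - 7)·(t - 5);  t² - 5*t - 14 = (t - 7)·(t + 2)
Cancel the common factors (t - 7), (t - 5).

(2*t² - 18*t + 36)/(t + 2)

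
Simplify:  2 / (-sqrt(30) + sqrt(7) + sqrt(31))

Group as (sqrt(7) + sqrt(31)) - sqrt(30); multiply by (sqrt(7) + sqrt(31)) + sqrt(30), then rationalise the remaining surd.

(-4*sqrt(30) + 3*sqrt(31) + 27*sqrt(7) + sqrt(6510))/201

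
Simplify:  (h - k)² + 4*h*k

Expanding gives h² + 2*h*k + k², a perfect square.

(h + k)²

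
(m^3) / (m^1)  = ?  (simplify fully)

m^2

Quotient: m^2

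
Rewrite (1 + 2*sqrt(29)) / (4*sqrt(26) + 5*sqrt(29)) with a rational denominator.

(-8*sqrt(754) - 4*sqrt(26) + 5*sqrt(29) + 290)/309

Multiply numerator and denominator by -4*sqrt(26) + 5*sqrt(29).
Denominator becomes 309; numerator becomes -8*sqrt(754) - 4*sqrt(26) + 5*sqrt(29) + 290.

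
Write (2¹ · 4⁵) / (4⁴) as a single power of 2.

2^3

2¹ = 2^1; 4⁵ = 2^10; 4⁴ = 2^8
Combine exponents: 2^3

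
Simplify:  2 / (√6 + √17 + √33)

Group as (√6 + √17) + √33; multiply by (√6 + √17) - √33, then rationalise the remaining surd.

(-3*√374 - 5*√33 + 11*√17 + 22*√6)/77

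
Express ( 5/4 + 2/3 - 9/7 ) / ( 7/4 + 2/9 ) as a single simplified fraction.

Numerator: 5/4 + 2/3 - 9/7 = 53/84
Denominator: 7/4 + 2/9 = 71/36
Divide: (53/84) · (36/71) = 159/497

159/497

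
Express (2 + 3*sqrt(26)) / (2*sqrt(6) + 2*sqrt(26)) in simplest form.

Multiply numerator and denominator by -2*sqrt(6) + 2*sqrt(26).
Denominator becomes 80; numerator becomes -12*sqrt(39) - 4*sqrt(6) + 4*sqrt(26) + 156.

(-3*sqrt(39) - sqrt(6) + sqrt(26) + 39)/20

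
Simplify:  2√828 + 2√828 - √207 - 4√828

-3*√23

2√828 = 12*√23; 2√828 = 12*√23; √207 = 3*√23; 4√828 = 24*√23
Combine: (12 + 12 - 3 - 24)·√23 = -3*√23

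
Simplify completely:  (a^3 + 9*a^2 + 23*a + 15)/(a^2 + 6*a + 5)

a + 3

Factor: a^3 + 9*a^2 + 23*a + 15 = (a + 5)*(a + 3)*(a + 1);  a^2 + 6*a + 5 = (a + 1)*(a + 5)
Cancel the common factors (a + 1), (a + 5).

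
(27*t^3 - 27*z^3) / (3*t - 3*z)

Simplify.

9*t^2 + 9*t*z + 9*z^2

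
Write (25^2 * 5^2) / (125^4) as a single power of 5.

25^2 = 5^4; 5^2 = 5^2; 125^4 = 5^12
Combine exponents: 5^(-6)

5^(-6)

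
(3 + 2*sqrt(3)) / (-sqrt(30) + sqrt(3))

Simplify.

Multiply numerator and denominator by sqrt(3) + sqrt(30).
Denominator becomes -27; numerator becomes 3*sqrt(3) + 6 + 3*sqrt(30) + 6*sqrt(10).

(-2*sqrt(10) - sqrt(30) - 2 - sqrt(3))/9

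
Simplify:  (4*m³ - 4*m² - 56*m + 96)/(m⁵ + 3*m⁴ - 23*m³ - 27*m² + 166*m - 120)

4/(m² + 4*m - 5)

Factor: 4*m³ - 4*m² - 56*m + 96 = 4·(m - 3)·(m + 4)·(m - 2);  m⁵ + 3*m⁴ - 23*m³ - 27*m² + 166*m - 120 = (m + 5)·(m - 1)·(m + 4)·(m - 2)·(m - 3)
Cancel the common factors (m - 2), (m - 3), (m + 4).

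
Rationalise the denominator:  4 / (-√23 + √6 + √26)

Group as (√6 + √26) - √23; multiply by (√6 + √26) + √23, then rationalise the remaining surd.

(-36*√23 + 12*√26 + 172*√6 + 16*√897)/543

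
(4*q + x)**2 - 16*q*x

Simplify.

(4*q - x)**2

Expand the square and combine the 16*q*x term.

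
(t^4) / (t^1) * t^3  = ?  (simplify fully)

Quotient: t^3
Multiply by t^3: add exponents.

t^6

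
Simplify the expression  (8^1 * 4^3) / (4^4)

8^1 = 2^3; 4^3 = 2^6; 4^4 = 2^8
Combine exponents: 2^1

2^1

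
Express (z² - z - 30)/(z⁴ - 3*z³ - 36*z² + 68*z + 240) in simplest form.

1/(z² - 2*z - 8)

Factor: z² - z - 30 = (z + 5)·(z - 6);  z⁴ - 3*z³ - 36*z² + 68*z + 240 = (z - 6)·(z + 5)·(z - 4)·(z + 2)
Cancel the common factors (z + 5), (z - 6).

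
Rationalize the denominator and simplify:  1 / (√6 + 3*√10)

Multiply numerator and denominator by -√6 + 3*√10.
Denominator becomes 84; numerator becomes -√6 + 3*√10.

(-√6 + 3*√10)/84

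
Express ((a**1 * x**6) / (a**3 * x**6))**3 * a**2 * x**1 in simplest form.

Inside the bracket: (a**-2)
Raise to the power 3: (a**-6)
Multiply by a**2 * x**1: add exponents.

x/a**4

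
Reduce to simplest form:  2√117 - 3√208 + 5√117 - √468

2√117 = 6*√13; 3√208 = 12*√13; 5√117 = 15*√13; √468 = 6*√13
Combine: (6 - 12 + 15 - 6)·√13 = 3*√13

3*√13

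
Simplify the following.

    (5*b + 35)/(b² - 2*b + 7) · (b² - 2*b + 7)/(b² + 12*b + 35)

5/(b + 5)

Factor: 5*b + 35 = 5·(b + 7);  b² + 12*b + 35 = (b + 5)·(b + 7)
Cancel the common factors (b² - 2*b + 7), (b + 7).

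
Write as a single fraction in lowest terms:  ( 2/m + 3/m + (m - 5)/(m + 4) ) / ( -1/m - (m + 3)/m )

Numerator: 2/m + 3/m + (m - 5)/(m + 4) = (m**2 + 20)/(m**2 + 4*m)
Denominator: -1/m - (m + 3)/m = (-m - 4)/m
Divide: ((m**2 + 20)/(m**2 + 4*m)) · (m/(-m - 4)) = (-m**2 - 20)/(m**2 + 8*m + 16)

(-m**2 - 20)/(m**2 + 8*m + 16)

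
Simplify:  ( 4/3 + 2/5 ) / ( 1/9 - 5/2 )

-156/215

Numerator: 4/3 + 2/5 = 26/15
Denominator: 1/9 - 5/2 = -43/18
Divide: (26/15) · (-18/43) = -156/215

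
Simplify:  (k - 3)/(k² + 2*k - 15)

1/(k + 5)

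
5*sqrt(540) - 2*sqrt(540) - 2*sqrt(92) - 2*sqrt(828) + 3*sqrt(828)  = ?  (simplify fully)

2*sqrt(23) + 18*sqrt(15)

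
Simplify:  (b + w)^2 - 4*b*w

Expand the square and combine the 4*b*w term.

(b - w)^2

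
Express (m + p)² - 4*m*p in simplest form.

(m - p)²

Expanding gives m² - 2*m*p + p², a perfect square.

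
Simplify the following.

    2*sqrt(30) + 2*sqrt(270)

2*sqrt(30) = 2*sqrt(30); 2*sqrt(270) = 6*sqrt(30)
Combine: (2 + 6)·sqrt(30) = 8*sqrt(30)

8*sqrt(30)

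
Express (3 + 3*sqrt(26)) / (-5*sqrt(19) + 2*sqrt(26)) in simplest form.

(-15*sqrt(494) - 156 - 15*sqrt(19) - 6*sqrt(26))/371

Multiply numerator and denominator by 2*sqrt(26) + 5*sqrt(19).
Denominator becomes -371; numerator becomes 6*sqrt(26) + 15*sqrt(19) + 156 + 15*sqrt(494).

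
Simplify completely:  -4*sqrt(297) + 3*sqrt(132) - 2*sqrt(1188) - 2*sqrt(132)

-22*sqrt(33)

4*sqrt(297) = 12*sqrt(33); 3*sqrt(132) = 6*sqrt(33); 2*sqrt(1188) = 12*sqrt(33); 2*sqrt(132) = 4*sqrt(33)
Combine: (-12 + 6 - 12 - 4)·sqrt(33) = -22*sqrt(33)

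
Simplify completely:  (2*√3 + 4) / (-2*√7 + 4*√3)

(√21 + 2*√7 + 6 + 4*√3)/5

Multiply numerator and denominator by 2*√7 + 4*√3.
Denominator becomes 20; numerator becomes 4*√21 + 8*√7 + 24 + 16*√3.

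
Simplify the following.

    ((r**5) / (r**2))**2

r**6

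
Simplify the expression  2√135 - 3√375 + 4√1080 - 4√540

2√135 = 6*√15; 3√375 = 15*√15; 4√1080 = 24*√30; 4√540 = 24*√15

-33*√15 + 24*√30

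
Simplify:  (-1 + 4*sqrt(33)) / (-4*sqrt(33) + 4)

(-131 - 3*sqrt(33))/128

Multiply numerator and denominator by 4 + 4*sqrt(33).
Denominator becomes -512; numerator becomes 12*sqrt(33) + 524.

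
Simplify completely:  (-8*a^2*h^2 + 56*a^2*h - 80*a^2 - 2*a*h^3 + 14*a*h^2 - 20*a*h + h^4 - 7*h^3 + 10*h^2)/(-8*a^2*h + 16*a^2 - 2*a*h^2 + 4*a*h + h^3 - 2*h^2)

Factor: -8*a^2*h^2 + 56*a^2*h - 80*a^2 - 2*a*h^3 + 14*a*h^2 - 20*a*h + h^4 - 7*h^3 + 10*h^2 = (h - 5)*(h - 2)*(2*a + h)*(-4*a + h);  -8*a^2*h + 16*a^2 - 2*a*h^2 + 4*a*h + h^3 - 2*h^2 = (h - 2)*(-4*a + h)*(2*a + h)
Cancel the common factors (h - 2), (2*a + h), (-4*a + h).

h - 5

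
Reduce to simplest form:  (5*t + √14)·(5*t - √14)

Product of conjugates: (P+Q)(P-Q) = P^2 - Q^2.

25*t² - 14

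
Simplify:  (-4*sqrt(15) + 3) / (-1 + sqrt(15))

(-57 - sqrt(15))/14

Multiply numerator and denominator by -sqrt(15) - 1.
Denominator becomes -14; numerator becomes sqrt(15) + 57.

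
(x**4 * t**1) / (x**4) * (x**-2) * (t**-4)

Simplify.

1/(t**3*x**2)

Quotient: t**1
Multiply by (x**-2) * (t**-4): add exponents.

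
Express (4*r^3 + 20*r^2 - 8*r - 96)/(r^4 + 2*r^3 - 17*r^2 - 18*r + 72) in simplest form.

Factor: 4*r^3 + 20*r^2 - 8*r - 96 = 4*(r + 4)*(r + 3)*(r - 2);  r^4 + 2*r^3 - 17*r^2 - 18*r + 72 = (r - 2)*(r + 3)*(r - 3)*(r + 4)
Cancel the common factors (r - 2), (r + 4), (r + 3).

4/(r - 3)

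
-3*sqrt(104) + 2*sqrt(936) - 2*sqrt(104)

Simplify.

3*sqrt(104) = 6*sqrt(26); 2*sqrt(936) = 12*sqrt(26); 2*sqrt(104) = 4*sqrt(26)
Combine: (-6 + 12 - 4)·sqrt(26) = 2*sqrt(26)

2*sqrt(26)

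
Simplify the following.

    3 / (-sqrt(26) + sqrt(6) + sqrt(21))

Group as (sqrt(6) + sqrt(21)) - sqrt(26); multiply by (sqrt(6) + sqrt(21)) + sqrt(26), then rationalise the remaining surd.

(-3*sqrt(26) + 33*sqrt(21) + 123*sqrt(6) + 36*sqrt(91))/503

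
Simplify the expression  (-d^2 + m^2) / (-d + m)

d + m

Difference of squares: factor out (-d + m).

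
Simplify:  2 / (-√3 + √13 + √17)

(-54*√3 - 2*√17 + 14*√13 + 4*√663)/155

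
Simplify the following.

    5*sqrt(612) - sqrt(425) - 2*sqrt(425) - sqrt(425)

5*sqrt(612) = 30*sqrt(17); sqrt(425) = 5*sqrt(17); 2*sqrt(425) = 10*sqrt(17); sqrt(425) = 5*sqrt(17)
Combine: (30 - 5 - 10 - 5)·sqrt(17) = 10*sqrt(17)

10*sqrt(17)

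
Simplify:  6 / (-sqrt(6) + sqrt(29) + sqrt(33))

Group as (sqrt(29) + sqrt(33)) - sqrt(6); multiply by (sqrt(29) + sqrt(33)) + sqrt(6), then rationalise the remaining surd.

(-84*sqrt(6) + 3*sqrt(33) + 15*sqrt(29) + 9*sqrt(638))/173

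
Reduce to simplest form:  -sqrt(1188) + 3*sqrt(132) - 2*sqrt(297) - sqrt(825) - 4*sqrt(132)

-19*sqrt(33)

sqrt(1188) = 6*sqrt(33); 3*sqrt(132) = 6*sqrt(33); 2*sqrt(297) = 6*sqrt(33); sqrt(825) = 5*sqrt(33); 4*sqrt(132) = 8*sqrt(33)
Combine: (-6 + 6 - 6 - 5 - 8)·sqrt(33) = -19*sqrt(33)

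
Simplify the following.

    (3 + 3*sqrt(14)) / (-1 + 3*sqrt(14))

(12*sqrt(14) + 129)/125

Multiply numerator and denominator by -3*sqrt(14) - 1.
Denominator becomes -125; numerator becomes -129 - 12*sqrt(14).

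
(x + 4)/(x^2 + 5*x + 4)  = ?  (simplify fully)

1/(x + 1)

Factor: x^2 + 5*x + 4 = (x + 1)*(x + 4)
Cancel the common factor (x + 4).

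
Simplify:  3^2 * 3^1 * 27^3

3^12

3^2 = 3^2; 3^1 = 3^1; 27^3 = 3^9
Combine exponents: 3^12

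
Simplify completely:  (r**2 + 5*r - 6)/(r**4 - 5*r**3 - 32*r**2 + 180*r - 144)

Factor: r**2 + 5*r - 6 = (r + 6)*(r - 1);  r**4 - 5*r**3 - 32*r**2 + 180*r - 144 = (r - 6)*(r + 6)*(r - 4)*(r - 1)
Cancel the common factors (r + 6), (r - 1).

1/(r**2 - 10*r + 24)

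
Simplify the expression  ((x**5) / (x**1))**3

Inside the bracket: x**4
Raise to the power 3: x**12

x**12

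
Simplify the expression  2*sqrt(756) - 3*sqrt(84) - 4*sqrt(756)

2*sqrt(756) = 12*sqrt(21); 3*sqrt(84) = 6*sqrt(21); 4*sqrt(756) = 24*sqrt(21)
Combine: (12 - 6 - 24)·sqrt(21) = -18*sqrt(21)

-18*sqrt(21)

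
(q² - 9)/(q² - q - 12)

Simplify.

(q - 3)/(q - 4)

Factor: q² - 9 = (q - 3)·(q + 3);  q² - q - 12 = (q - 4)·(q + 3)
Cancel the common factor (q + 3).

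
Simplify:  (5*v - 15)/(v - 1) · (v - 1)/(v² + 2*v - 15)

Factor: 5*v - 15 = 5·(v - 3);  v² + 2*v - 15 = (v - 3)·(v + 5)
Cancel the common factors (v - 3), (v - 1).

5/(v + 5)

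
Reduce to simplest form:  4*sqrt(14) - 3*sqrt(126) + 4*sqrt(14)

4*sqrt(14) = 4*sqrt(14); 3*sqrt(126) = 9*sqrt(14); 4*sqrt(14) = 4*sqrt(14)
Combine: (4 - 9 + 4)·sqrt(14) = -sqrt(14)

-sqrt(14)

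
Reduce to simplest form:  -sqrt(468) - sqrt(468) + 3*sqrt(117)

sqrt(468) = 6*sqrt(13); sqrt(468) = 6*sqrt(13); 3*sqrt(117) = 9*sqrt(13)
Combine: (-6 - 6 + 9)·sqrt(13) = -3*sqrt(13)

-3*sqrt(13)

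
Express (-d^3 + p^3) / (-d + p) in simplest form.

d^2 + d*p + p^2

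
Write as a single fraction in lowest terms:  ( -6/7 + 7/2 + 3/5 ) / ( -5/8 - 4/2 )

Numerator: -6/7 + 7/2 + 3/5 = 227/70
Denominator: -5/8 - 4/2 = -21/8
Divide: (227/70) · (-8/21) = -908/735

-908/735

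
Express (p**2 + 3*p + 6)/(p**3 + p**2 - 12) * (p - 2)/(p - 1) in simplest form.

Factor: p**3 + p**2 - 12 = (p - 2)*(p**2 + 3*p + 6)
Cancel the common factors (p**2 + 3*p + 6), (p - 2).

1/(p - 1)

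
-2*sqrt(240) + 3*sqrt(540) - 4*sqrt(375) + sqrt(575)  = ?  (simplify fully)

2*sqrt(240) = 8*sqrt(15); 3*sqrt(540) = 18*sqrt(15); 4*sqrt(375) = 20*sqrt(15); sqrt(575) = 5*sqrt(23)

-10*sqrt(15) + 5*sqrt(23)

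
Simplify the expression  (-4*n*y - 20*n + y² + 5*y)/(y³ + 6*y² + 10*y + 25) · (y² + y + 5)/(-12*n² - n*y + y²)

1/(3*n + y)

Factor: -4*n*y - 20*n + y² + 5*y = (-4*n + y)·(y + 5);  y³ + 6*y² + 10*y + 25 = (y² + y + 5)·(y + 5);  -12*n² - n*y + y² = (3*n + y)·(-4*n + y)
Cancel the common factors (y² + y + 5), (y + 5), (-4*n + y).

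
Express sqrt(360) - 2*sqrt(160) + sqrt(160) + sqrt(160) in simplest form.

6*sqrt(10)

sqrt(360) = 6*sqrt(10); 2*sqrt(160) = 8*sqrt(10); sqrt(160) = 4*sqrt(10); sqrt(160) = 4*sqrt(10)
Combine: (6 - 8 + 4 + 4)·sqrt(10) = 6*sqrt(10)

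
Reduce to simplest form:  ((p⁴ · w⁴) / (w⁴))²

p⁸

Inside the bracket: p⁴
Raise to the power 2: p⁸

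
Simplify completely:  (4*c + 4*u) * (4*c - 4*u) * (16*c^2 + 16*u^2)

256*c^4 - 256*u^4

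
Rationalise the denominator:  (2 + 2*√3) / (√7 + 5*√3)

(-√21 - √7 + 5*√3 + 15)/34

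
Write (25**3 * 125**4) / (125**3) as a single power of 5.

5**9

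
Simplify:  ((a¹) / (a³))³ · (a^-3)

a^(-9)

Inside the bracket: (a^-2)
Raise to the power 3: (a^-6)
Multiply by (a^-3): add exponents.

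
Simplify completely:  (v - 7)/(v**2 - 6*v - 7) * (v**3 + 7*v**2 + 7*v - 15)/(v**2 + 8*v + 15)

(v - 1)/(v + 1)

Factor: v**2 - 6*v - 7 = (v + 1)*(v - 7);  v**3 + 7*v**2 + 7*v - 15 = (v - 1)*(v + 5)*(v + 3);  v**2 + 8*v + 15 = (v + 5)*(v + 3)
Cancel the common factors (v + 5), (v - 7), (v + 3).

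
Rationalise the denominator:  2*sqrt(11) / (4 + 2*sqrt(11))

Multiply numerator and denominator by -2*sqrt(11) + 4.
Denominator becomes -28; numerator becomes -44 + 8*sqrt(11).

(-2*sqrt(11) + 11)/7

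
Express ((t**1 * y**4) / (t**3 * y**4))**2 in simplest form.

t**(-4)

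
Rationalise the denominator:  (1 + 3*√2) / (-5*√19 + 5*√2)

Multiply numerator and denominator by 5*√2 + 5*√19.
Denominator becomes -425; numerator becomes 5*√2 + 5*√19 + 30 + 15*√38.

(-3*√38 - 6 - √19 - √2)/85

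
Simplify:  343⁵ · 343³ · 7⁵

7^29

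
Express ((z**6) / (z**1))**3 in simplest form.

Inside the bracket: z**5
Raise to the power 3: z**15

z**15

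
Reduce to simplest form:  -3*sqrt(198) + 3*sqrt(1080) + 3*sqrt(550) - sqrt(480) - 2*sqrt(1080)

2*sqrt(30) + 6*sqrt(22)

3*sqrt(198) = 9*sqrt(22); 3*sqrt(1080) = 18*sqrt(30); 3*sqrt(550) = 15*sqrt(22); sqrt(480) = 4*sqrt(30); 2*sqrt(1080) = 12*sqrt(30)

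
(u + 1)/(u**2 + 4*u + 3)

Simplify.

1/(u + 3)

Factor: u**2 + 4*u + 3 = (u + 1)*(u + 3)
Cancel the common factor (u + 1).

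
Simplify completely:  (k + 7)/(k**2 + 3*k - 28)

1/(k - 4)

Factor: k**2 + 3*k - 28 = (k - 4)*(k + 7)
Cancel the common factor (k + 7).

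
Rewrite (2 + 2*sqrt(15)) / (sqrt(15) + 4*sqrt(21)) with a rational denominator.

(-30 - 2*sqrt(15) + 8*sqrt(21) + 24*sqrt(35))/321

Multiply numerator and denominator by -4*sqrt(21) + sqrt(15).
Denominator becomes -321; numerator becomes -24*sqrt(35) - 8*sqrt(21) + 2*sqrt(15) + 30.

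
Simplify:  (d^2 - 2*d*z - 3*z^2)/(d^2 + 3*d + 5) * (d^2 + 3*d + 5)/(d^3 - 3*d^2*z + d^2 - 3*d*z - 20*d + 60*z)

(d + z)/(d^2 + d - 20)

Factor: d^2 - 2*d*z - 3*z^2 = (d - 3*z)*(d + z);  d^3 - 3*d^2*z + d^2 - 3*d*z - 20*d + 60*z = (d - 4)*(d + 5)*(d - 3*z)
Cancel the common factors (d^2 + 3*d + 5), (d - 3*z).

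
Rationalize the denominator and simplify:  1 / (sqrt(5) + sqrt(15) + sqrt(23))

(-10*sqrt(69) - 3*sqrt(23) + 13*sqrt(15) + 33*sqrt(5))/291

Group as (sqrt(15) + sqrt(23)) + sqrt(5); multiply by (sqrt(15) + sqrt(23)) - sqrt(5), then rationalise the remaining surd.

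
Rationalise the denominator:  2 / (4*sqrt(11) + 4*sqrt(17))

(-sqrt(11) + sqrt(17))/12

Multiply numerator and denominator by -4*sqrt(11) + 4*sqrt(17).
Denominator becomes 96; numerator becomes -8*sqrt(11) + 8*sqrt(17).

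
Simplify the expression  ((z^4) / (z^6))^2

z^(-4)

Inside the bracket: (z^-2)
Raise to the power 2: (z^-4)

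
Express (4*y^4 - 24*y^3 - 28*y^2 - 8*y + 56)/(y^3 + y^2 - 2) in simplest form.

Factor: 4*y^4 - 24*y^3 - 28*y^2 - 8*y + 56 = 4*(y - 1)*(y^2 + 2*y + 2)*(y - 7);  y^3 + y^2 - 2 = (y^2 + 2*y + 2)*(y - 1)
Cancel the common factors (y^2 + 2*y + 2), (y - 1).

4*y - 28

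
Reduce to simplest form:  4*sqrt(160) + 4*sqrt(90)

28*sqrt(10)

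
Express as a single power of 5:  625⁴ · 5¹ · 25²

5^21

625⁴ = 5^16; 5¹ = 5^1; 25² = 5^4
Combine exponents: 5^21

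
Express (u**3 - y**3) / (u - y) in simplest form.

u**2 + u*y + y**2

Apply the difference-of-cubes factorisation and cancel (u - y).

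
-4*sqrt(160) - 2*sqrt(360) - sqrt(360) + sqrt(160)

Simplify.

4*sqrt(160) = 16*sqrt(10); 2*sqrt(360) = 12*sqrt(10); sqrt(360) = 6*sqrt(10); sqrt(160) = 4*sqrt(10)
Combine: (-16 - 12 - 6 + 4)·sqrt(10) = -30*sqrt(10)

-30*sqrt(10)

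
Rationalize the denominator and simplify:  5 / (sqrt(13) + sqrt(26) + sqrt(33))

(-65*sqrt(66) + 15*sqrt(33) + 50*sqrt(26) + 115*sqrt(13))/658

Group as (sqrt(13) + sqrt(26)) + sqrt(33); multiply by (sqrt(13) + sqrt(26)) - sqrt(33), then rationalise the remaining surd.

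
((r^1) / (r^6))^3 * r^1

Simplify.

Inside the bracket: (r^-5)
Raise to the power 3: (r^-15)
Multiply by r^1: add exponents.

r^(-14)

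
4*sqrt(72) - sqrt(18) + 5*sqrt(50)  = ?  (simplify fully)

4*sqrt(72) = 24*sqrt(2); sqrt(18) = 3*sqrt(2); 5*sqrt(50) = 25*sqrt(2)
Combine: (24 - 3 + 25)·sqrt(2) = 46*sqrt(2)

46*sqrt(2)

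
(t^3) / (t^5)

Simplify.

Quotient: (t^-2)

t^(-2)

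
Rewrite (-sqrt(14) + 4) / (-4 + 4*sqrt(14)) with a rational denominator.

(-10 + 3*sqrt(14))/52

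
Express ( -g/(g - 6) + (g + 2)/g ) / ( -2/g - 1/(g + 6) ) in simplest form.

Numerator: -g/(g - 6) + (g + 2)/g = (-4*g - 12)/(g² - 6*g)
Denominator: -2/g - 1/(g + 6) = (-3*g - 12)/(g² + 6*g)
Divide: ((-4*g - 12)/(g² - 6*g)) · ((g² + 6*g)/(-3*g - 12)) = (4*g² + 36*g + 72)/(3*g² - 6*g - 72)

(4*g² + 36*g + 72)/(3*g² - 6*g - 72)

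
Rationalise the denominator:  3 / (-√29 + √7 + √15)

(21*√29 + 63*√15 + 111*√7 + 6*√3045)/371

Group as (√7 + √15) - √29; multiply by (√7 + √15) + √29, then rationalise the remaining surd.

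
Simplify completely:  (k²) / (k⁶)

k^(-4)

Quotient: (k^-4)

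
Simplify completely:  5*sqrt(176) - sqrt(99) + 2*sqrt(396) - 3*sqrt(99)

5*sqrt(176) = 20*sqrt(11); sqrt(99) = 3*sqrt(11); 2*sqrt(396) = 12*sqrt(11); 3*sqrt(99) = 9*sqrt(11)
Combine: (20 - 3 + 12 - 9)·sqrt(11) = 20*sqrt(11)

20*sqrt(11)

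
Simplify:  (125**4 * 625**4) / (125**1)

5**25

125**4 = 5**12; 625**4 = 5**16; 125**1 = 5**3
Combine exponents: 5**25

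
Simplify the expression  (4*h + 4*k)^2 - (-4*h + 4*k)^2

Write as f((4*k),(4*h)) - f((4*k),-(4*h)) and expand.

64*h*k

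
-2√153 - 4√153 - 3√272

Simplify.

2√153 = 6*√17; 4√153 = 12*√17; 3√272 = 12*√17
Combine: (-6 - 12 - 12)·√17 = -30*√17

-30*√17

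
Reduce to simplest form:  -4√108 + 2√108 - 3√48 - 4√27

4√108 = 24*√3; 2√108 = 12*√3; 3√48 = 12*√3; 4√27 = 12*√3
Combine: (-24 + 12 - 12 - 12)·√3 = -36*√3

-36*√3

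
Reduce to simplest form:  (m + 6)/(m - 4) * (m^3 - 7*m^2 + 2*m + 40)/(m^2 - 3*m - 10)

m + 6

Factor: m^3 - 7*m^2 + 2*m + 40 = (m - 4)*(m - 5)*(m + 2);  m^2 - 3*m - 10 = (m + 2)*(m - 5)
Cancel the common factors (m - 4), (m - 5), (m + 2).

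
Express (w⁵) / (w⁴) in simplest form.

Quotient: w¹

w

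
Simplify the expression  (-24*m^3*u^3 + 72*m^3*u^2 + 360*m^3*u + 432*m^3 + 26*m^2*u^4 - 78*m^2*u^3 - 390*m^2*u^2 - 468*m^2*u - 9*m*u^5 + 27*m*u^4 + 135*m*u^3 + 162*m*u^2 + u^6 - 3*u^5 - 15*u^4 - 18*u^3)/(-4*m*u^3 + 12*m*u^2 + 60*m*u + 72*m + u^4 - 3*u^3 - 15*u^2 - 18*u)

6*m^2 - 5*m*u + u^2

Factor: -24*m^3*u^3 + 72*m^3*u^2 + 360*m^3*u + 432*m^3 + 26*m^2*u^4 - 78*m^2*u^3 - 390*m^2*u^2 - 468*m^2*u - 9*m*u^5 + 27*m*u^4 + 135*m*u^3 + 162*m*u^2 + u^6 - 3*u^5 - 15*u^4 - 18*u^3 = (-3*m + u)*(u^2 + 3*u + 3)*(u - 6)*(-4*m + u)*(-2*m + u);  -4*m*u^3 + 12*m*u^2 + 60*m*u + 72*m + u^4 - 3*u^3 - 15*u^2 - 18*u = (-4*m + u)*(u - 6)*(u^2 + 3*u + 3)
Cancel the common factors (u^2 + 3*u + 3), (-4*m + u), (u - 6).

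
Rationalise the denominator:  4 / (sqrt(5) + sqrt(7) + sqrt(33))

Group as (sqrt(5) + sqrt(33)) + sqrt(7); multiply by (sqrt(5) + sqrt(33)) - sqrt(7), then rationalise the remaining surd.

(-124*sqrt(7) - 140*sqrt(5) + 8*sqrt(1155) + 84*sqrt(33))/301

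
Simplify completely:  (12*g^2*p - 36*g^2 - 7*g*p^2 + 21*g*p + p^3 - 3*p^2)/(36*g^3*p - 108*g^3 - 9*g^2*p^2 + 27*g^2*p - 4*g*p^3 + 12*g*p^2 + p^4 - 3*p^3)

Factor: 12*g^2*p - 36*g^2 - 7*g*p^2 + 21*g*p + p^3 - 3*p^2 = (-4*g + p)*(p - 3)*(-3*g + p);  36*g^3*p - 108*g^3 - 9*g^2*p^2 + 27*g^2*p - 4*g*p^3 + 12*g*p^2 + p^4 - 3*p^3 = (3*g + p)*(p - 3)*(-4*g + p)*(-3*g + p)
Cancel the common factors (p - 3), (-3*g + p), (-4*g + p).

1/(3*g + p)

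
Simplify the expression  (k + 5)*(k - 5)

k^2 - 25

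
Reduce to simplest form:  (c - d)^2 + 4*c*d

(c + d)^2

Expand the square and combine the 4*c*d term.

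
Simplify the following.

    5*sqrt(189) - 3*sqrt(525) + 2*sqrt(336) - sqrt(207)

5*sqrt(189) = 15*sqrt(21); 3*sqrt(525) = 15*sqrt(21); 2*sqrt(336) = 8*sqrt(21); sqrt(207) = 3*sqrt(23)

-3*sqrt(23) + 8*sqrt(21)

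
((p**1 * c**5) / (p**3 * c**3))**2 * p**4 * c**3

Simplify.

Inside the bracket: (p**-2) * c**2
Raise to the power 2: (p**-4) * c**4
Multiply by p**4 * c**3: add exponents.

c**7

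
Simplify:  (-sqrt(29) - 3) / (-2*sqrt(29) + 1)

Multiply numerator and denominator by 1 + 2*sqrt(29).
Denominator becomes -115; numerator becomes -61 - 7*sqrt(29).

(7*sqrt(29) + 61)/115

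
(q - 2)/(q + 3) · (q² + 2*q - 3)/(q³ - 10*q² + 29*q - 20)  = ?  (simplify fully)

Factor: q² + 2*q - 3 = (q - 1)·(q + 3);  q³ - 10*q² + 29*q - 20 = (q - 5)·(q - 4)·(q - 1)
Cancel the common factors (q + 3), (q - 1).

(q - 2)/(q² - 9*q + 20)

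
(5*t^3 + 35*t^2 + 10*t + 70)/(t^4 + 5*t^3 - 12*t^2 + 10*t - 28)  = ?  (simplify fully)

5/(t - 2)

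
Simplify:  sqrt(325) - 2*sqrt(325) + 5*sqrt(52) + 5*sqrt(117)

20*sqrt(13)

sqrt(325) = 5*sqrt(13); 2*sqrt(325) = 10*sqrt(13); 5*sqrt(52) = 10*sqrt(13); 5*sqrt(117) = 15*sqrt(13)
Combine: (5 - 10 + 10 + 15)·sqrt(13) = 20*sqrt(13)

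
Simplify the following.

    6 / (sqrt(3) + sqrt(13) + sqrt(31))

(-42*sqrt(13) - 82*sqrt(3) + 4*sqrt(1209) + 30*sqrt(31))/23

Group as (sqrt(3) + sqrt(31)) + sqrt(13); multiply by (sqrt(3) + sqrt(31)) - sqrt(13), then rationalise the remaining surd.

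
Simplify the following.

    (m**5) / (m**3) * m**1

m**3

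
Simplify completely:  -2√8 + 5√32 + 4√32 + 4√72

2√8 = 4*√2; 5√32 = 20*√2; 4√32 = 16*√2; 4√72 = 24*√2
Combine: (-4 + 20 + 16 + 24)·√2 = 56*√2

56*√2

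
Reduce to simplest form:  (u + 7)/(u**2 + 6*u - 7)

1/(u - 1)

Factor: u**2 + 6*u - 7 = (u + 7)*(u - 1)
Cancel the common factor (u + 7).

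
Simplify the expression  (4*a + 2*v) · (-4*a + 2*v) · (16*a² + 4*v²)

-256*a⁴ + 16*v⁴

Pair the conjugate factors: ((2*v)+(4*a))((2*v)-(4*a)) = -16*a² + 4*v², then repeat with the next factor.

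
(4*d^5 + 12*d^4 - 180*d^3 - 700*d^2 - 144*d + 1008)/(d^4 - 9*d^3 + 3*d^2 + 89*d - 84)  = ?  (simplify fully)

(4*d^2 + 32*d + 48)/(d - 4)

Factor: 4*d^5 + 12*d^4 - 180*d^3 - 700*d^2 - 144*d + 1008 = 4*(d - 1)*(d + 2)*(d + 3)*(d + 6)*(d - 7);  d^4 - 9*d^3 + 3*d^2 + 89*d - 84 = (d - 7)*(d - 4)*(d - 1)*(d + 3)
Cancel the common factors (d - 7), (d - 1), (d + 3).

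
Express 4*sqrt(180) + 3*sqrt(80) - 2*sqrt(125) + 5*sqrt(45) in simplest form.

41*sqrt(5)

4*sqrt(180) = 24*sqrt(5); 3*sqrt(80) = 12*sqrt(5); 2*sqrt(125) = 10*sqrt(5); 5*sqrt(45) = 15*sqrt(5)
Combine: (24 + 12 - 10 + 15)·sqrt(5) = 41*sqrt(5)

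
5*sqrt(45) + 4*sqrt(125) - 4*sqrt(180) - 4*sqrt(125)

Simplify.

-9*sqrt(5)

5*sqrt(45) = 15*sqrt(5); 4*sqrt(125) = 20*sqrt(5); 4*sqrt(180) = 24*sqrt(5); 4*sqrt(125) = 20*sqrt(5)
Combine: (15 + 20 - 24 - 20)·sqrt(5) = -9*sqrt(5)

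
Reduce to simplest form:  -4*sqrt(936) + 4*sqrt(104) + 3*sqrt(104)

-10*sqrt(26)

4*sqrt(936) = 24*sqrt(26); 4*sqrt(104) = 8*sqrt(26); 3*sqrt(104) = 6*sqrt(26)
Combine: (-24 + 8 + 6)·sqrt(26) = -10*sqrt(26)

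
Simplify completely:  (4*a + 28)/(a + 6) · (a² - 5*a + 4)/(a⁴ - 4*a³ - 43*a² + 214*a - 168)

4/(a² - 36)

Factor: 4*a + 28 = 4·(a + 7);  a² - 5*a + 4 = (a - 4)·(a - 1);  a⁴ - 4*a³ - 43*a² + 214*a - 168 = (a - 1)·(a - 6)·(a + 7)·(a - 4)
Cancel the common factors (a - 4), (a - 1), (a + 7).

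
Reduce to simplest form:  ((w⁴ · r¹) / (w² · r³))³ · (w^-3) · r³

Inside the bracket: w² · (r^-2)
Raise to the power 3: w⁶ · (r^-6)
Multiply by (w^-3) · r³: add exponents.

w³/r³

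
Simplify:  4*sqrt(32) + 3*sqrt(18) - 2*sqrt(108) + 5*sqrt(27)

4*sqrt(32) = 16*sqrt(2); 3*sqrt(18) = 9*sqrt(2); 2*sqrt(108) = 12*sqrt(3); 5*sqrt(27) = 15*sqrt(3)

3*sqrt(3) + 25*sqrt(2)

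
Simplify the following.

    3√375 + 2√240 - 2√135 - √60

15*√15

3√375 = 15*√15; 2√240 = 8*√15; 2√135 = 6*√15; √60 = 2*√15
Combine: (15 + 8 - 6 - 2)·√15 = 15*√15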